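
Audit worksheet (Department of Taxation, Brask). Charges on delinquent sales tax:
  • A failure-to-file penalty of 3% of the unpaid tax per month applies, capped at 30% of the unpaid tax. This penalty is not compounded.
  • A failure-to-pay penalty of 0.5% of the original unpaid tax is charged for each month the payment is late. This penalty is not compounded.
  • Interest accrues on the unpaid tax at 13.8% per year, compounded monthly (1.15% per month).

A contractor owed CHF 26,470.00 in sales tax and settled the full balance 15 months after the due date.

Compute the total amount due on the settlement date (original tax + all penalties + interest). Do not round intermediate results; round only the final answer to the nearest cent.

CHF 41,348.86

Failure-to-file: 15 × 3% × CHF 26,470.00 = CHF 11,911.50, capped at 30% × CHF 26,470.00 = CHF 7,941.00
Failure-to-pay penalty = 0.5% × CHF 26,470.00 × 15 mo = CHF 1,985.25
Interest: CHF 26,470.00 × ((1 + 0.0115)^15 − 1) = CHF 26,470.00 × 0.1871027… = CHF 4,952.6095…
Total = CHF 26,470.00 + CHF 9,926.2500 + CHF 4,952.6095… = CHF 41,348.86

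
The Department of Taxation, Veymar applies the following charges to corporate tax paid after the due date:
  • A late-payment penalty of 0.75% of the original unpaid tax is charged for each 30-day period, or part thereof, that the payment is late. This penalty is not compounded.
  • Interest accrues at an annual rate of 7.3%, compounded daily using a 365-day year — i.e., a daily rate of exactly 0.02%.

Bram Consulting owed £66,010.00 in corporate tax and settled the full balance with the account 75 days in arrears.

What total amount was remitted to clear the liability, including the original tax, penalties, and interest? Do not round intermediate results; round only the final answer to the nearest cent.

Penalty periods: ⌈75/30⌉ = 3; penalty = 3 × 0.75% × £66,010.00 = £1,485.23…
Interest: £66,010.00 × ((1 + 0.0002)^75 − 1) = £66,010.00 × 0.01511154… = £997.5129…
Total = £66,010.00 + £1,485.2250 + £997.5129… = £68,492.74

£68,492.74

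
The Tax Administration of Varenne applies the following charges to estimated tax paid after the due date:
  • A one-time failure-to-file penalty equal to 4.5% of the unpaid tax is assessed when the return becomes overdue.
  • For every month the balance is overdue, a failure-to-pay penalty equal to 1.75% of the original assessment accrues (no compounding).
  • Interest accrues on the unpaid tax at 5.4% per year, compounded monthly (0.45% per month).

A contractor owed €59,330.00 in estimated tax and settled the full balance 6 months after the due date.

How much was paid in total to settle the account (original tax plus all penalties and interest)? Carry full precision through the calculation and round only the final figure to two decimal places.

Failure-to-file penalty: 4.5% × €59,330.00 = €2,669.85
Failure-to-pay penalty: 6 × 1.75% × €59,330.00 = €6,229.65
Interest: €59,330.00 × ((1 + 0.0045)^6 − 1) = €59,330.00 × 0.0273056… = €1,620.0400…
Total = €59,330.00 + €8,899.5000 + €1,620.0400… = €69,849.54

€69,849.54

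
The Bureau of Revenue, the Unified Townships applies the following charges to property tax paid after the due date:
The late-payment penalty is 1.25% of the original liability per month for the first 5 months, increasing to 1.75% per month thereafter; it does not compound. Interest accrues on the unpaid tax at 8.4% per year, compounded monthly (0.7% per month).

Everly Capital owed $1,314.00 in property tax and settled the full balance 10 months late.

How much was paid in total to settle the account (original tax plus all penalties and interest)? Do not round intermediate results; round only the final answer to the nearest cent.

Penalty, months 1–5: 5 × 1.25% × $1,314.00 = $82.13…
Penalty, months 6–10: 5 × 1.75% × $1,314.00 = $114.98…
Interest: $1,314.00 × ((1 + 0.007)^10 − 1) = $1,314.00 × 0.0722467… = $94.9321…
Total = $1,314.00 + $197.1000 + $94.9321… = $1,606.03

$1,606.03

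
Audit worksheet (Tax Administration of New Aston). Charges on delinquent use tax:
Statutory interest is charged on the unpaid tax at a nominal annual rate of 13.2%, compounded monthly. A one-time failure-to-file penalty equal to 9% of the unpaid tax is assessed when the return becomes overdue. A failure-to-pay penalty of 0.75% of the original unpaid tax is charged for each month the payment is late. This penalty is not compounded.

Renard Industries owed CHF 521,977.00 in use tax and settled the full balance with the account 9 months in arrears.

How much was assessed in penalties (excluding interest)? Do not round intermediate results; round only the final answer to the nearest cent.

CHF 82,211.38

Failure-to-file penalty: 9% × CHF 521,977.00 = CHF 46,977.93
Failure-to-pay penalty = 0.75% × CHF 521,977.00 × 9 mo = CHF 35,233.45…
Total penalty = CHF 46,977.93 + CHF 35,233.45… = CHF 82,211.38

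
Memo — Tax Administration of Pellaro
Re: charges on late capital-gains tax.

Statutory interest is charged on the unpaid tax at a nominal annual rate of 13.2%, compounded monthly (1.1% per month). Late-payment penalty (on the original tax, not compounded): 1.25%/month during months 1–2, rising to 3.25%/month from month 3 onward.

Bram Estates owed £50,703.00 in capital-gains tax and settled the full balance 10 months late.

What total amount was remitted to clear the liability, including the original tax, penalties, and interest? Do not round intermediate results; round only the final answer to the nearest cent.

£71,015.02

Penalty, months 1–2: 2 × 1.25% × £50,703.00 = £1,267.58…
Penalty, months 3–10: 8 × 3.25% × £50,703.00 = £13,182.78
Interest: £50,703.00 × ((1 + 0.011)^10 − 1) = £50,703.00 × 0.1156078… = £5,861.6641…
Total = £50,703.00 + £14,450.3550 + £5,861.6641… = £71,015.02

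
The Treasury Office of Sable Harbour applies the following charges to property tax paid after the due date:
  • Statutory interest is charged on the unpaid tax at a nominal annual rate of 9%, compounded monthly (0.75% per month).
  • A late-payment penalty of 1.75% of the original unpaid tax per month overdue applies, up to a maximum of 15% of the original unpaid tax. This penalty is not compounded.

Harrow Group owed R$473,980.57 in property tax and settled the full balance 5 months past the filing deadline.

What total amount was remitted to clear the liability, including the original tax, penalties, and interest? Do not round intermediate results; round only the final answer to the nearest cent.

R$533,496.76

Penalty: 5 × 1.75% × R$473,980.57 = R$41,473.30… (below the 15% cap of R$71,097.09…)
Interest: R$473,980.57 × ((1 + 0.0075)^5 − 1) = R$473,980.57 × 0.0380667… = R$18,042.8926…
Total = R$473,980.57 + R$41,473.2999… + R$18,042.8926… = R$533,496.76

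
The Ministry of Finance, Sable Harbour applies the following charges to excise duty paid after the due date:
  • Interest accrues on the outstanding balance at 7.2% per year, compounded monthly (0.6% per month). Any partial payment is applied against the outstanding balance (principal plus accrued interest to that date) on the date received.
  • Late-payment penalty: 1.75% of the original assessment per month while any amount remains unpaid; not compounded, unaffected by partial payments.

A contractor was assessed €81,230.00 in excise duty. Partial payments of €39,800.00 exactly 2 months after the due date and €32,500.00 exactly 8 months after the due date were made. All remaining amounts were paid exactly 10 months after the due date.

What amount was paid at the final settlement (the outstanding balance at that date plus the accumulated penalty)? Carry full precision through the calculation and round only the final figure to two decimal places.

€25,810.60

Balance at month 2: €81,230.0000 × (1 + 0.006)^2 = €82,207.6843…
After €39,800.00 payment: €82,207.6843… − €39,800.00 = €42,407.6843…
Balance at month 8: €42,407.6843… × (1 + 0.006)^6 = €43,957.4451…
After €32,500.00 payment: €43,957.4451… − €32,500.00 = €11,457.4451…
Balance at month 10: €11,457.4451… × (1 + 0.006)^2 = €11,595.3469…
Penalty: 10 × 1.75% × €81,230.00 = €14,215.25
Final settlement = outstanding balance + penalty = €11,595.3469… + €14,215.25 = €25,810.60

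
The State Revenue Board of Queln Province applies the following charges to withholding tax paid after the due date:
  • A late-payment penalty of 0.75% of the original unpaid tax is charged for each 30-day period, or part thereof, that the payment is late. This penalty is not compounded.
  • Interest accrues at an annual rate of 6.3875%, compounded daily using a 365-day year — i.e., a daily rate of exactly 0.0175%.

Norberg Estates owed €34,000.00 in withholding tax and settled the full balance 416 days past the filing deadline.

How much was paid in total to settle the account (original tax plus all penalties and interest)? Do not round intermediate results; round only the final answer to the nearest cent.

€40,137.29

Penalty periods: ⌈416/30⌉ = 14; penalty = 14 × 0.75% × €34,000.00 = €3,570.00
Interest: €34,000.00 × ((1 + 0.000175)^416 − 1) = €34,000.00 × 0.07550856… = €2,567.2911…
Total = €34,000.00 + €3,570.0000 + €2,567.2911… = €40,137.29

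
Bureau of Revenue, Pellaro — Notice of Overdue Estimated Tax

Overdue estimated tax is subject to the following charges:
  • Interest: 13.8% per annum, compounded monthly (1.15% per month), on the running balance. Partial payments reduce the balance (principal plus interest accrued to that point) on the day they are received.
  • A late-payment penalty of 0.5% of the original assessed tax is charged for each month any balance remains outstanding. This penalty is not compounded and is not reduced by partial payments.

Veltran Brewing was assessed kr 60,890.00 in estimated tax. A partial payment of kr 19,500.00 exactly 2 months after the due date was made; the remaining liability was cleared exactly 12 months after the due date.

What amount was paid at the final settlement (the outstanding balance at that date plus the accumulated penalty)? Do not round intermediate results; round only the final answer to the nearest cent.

Balance at month 2: kr 60,890.0000 × (1 + 0.0115)^2 = kr 62,298.5227…
After kr 19,500.00 payment: kr 62,298.5227… − kr 19,500.00 = kr 42,798.5227…
Balance at month 12: kr 42,798.5227… × (1 + 0.0115)^10 = kr 47,983.0279…
Penalty: 12 × 0.5% × kr 60,890.00 = kr 3,653.40
Final settlement = outstanding balance + penalty = kr 47,983.0279… + kr 3,653.40 = kr 51,636.43

kr 51,636.43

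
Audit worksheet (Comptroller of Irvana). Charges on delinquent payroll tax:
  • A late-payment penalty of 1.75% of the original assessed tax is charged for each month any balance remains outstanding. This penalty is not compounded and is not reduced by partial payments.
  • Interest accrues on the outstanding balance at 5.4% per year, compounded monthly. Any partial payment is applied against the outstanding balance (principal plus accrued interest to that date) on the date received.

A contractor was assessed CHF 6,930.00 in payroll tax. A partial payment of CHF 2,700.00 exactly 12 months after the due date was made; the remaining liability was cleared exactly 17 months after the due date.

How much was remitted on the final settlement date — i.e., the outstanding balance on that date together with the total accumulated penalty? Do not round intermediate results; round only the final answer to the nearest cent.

CHF 6,780.04

Monthly rate = 5.4% ÷ 12 = 0.45%
Balance at month 12: CHF 6,930.0000 × (1 + 0.0045)^12 = CHF 7,313.6223…
After CHF 2,700.00 payment: CHF 7,313.6223… − CHF 2,700.00 = CHF 4,613.6223…
Balance at month 17: CHF 4,613.6223… × (1 + 0.0045)^5 = CHF 4,718.3673…
Penalty: 17 × 1.75% × CHF 6,930.00 = CHF 2,061.68…
Final settlement = outstanding balance + penalty = CHF 4,718.3673… + CHF 2,061.68… = CHF 6,780.04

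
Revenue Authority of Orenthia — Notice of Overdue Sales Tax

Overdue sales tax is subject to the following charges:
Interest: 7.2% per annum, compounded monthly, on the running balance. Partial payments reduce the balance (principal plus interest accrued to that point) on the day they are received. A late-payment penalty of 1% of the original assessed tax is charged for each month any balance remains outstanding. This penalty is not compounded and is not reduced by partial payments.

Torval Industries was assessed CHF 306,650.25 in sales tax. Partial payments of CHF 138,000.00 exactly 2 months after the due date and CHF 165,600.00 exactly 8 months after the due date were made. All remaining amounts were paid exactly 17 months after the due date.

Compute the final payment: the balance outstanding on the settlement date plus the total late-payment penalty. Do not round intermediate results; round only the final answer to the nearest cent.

Monthly rate = 7.2% ÷ 12 = 0.6%
Balance at month 2: CHF 306,650.2500 × (1 + 0.006)^2 = CHF 310,341.0924…
After CHF 138,000.00 payment: CHF 310,341.0924… − CHF 138,000.00 = CHF 172,341.0924…
Balance at month 8: CHF 172,341.0924… × (1 + 0.006)^6 = CHF 178,639.1838…
After CHF 165,600.00 payment: CHF 178,639.1838… − CHF 165,600.00 = CHF 13,039.1838…
Balance at month 17: CHF 13,039.1838… × (1 + 0.006)^9 = CHF 13,760.4372…
Penalty: 17 × 1% × CHF 306,650.25 = CHF 52,130.54…
Final settlement = outstanding balance + penalty = CHF 13,760.4372… + CHF 52,130.54… = CHF 65,890.98

CHF 65,890.98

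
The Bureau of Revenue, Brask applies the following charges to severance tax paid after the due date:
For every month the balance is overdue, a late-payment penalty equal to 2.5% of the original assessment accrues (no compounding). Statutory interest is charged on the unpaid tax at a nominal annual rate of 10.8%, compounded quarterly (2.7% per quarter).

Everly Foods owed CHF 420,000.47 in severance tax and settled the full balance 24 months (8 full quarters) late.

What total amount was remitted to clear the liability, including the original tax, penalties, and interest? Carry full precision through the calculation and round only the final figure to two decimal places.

CHF 771,772.81

Late-payment penalty = 2.5% × CHF 420,000.47 × 24 mo = CHF 252,000.28…
Interest: CHF 420,000.47 × ((1 + 0.027)^8 − 1) = CHF 420,000.47 × 0.2375523… = CHF 99,772.0623…
Total = CHF 420,000.47 + CHF 252,000.2820 + CHF 99,772.0623… = CHF 771,772.81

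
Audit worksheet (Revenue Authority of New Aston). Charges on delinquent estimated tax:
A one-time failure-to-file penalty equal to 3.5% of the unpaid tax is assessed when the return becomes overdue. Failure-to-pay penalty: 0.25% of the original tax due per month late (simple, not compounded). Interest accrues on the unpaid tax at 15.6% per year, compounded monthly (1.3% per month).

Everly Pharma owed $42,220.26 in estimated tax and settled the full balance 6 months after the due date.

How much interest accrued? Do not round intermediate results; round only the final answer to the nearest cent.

$3,402.08

Interest: $42,220.26 × ((1 + 0.013)^6 − 1) = $42,220.26 × 0.0805794… = $3,402.0820…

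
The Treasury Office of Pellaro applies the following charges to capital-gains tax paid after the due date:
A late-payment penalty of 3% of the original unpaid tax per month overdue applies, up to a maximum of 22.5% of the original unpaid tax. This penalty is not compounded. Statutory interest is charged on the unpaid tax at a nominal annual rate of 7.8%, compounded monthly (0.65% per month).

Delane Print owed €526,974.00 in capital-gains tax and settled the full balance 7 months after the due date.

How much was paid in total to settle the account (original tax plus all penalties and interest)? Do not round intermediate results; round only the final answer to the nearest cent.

€662,088.51

Penalty: 7 × 3% × €526,974.00 = €110,664.54 (below the 22.5% cap of €118,569.15)
Interest: €526,974.00 × ((1 + 0.0065)^7 − 1) = €526,974.00 × 0.0463969… = €24,449.9729…
Total = €526,974.00 + €110,664.5400 + €24,449.9729… = €662,088.51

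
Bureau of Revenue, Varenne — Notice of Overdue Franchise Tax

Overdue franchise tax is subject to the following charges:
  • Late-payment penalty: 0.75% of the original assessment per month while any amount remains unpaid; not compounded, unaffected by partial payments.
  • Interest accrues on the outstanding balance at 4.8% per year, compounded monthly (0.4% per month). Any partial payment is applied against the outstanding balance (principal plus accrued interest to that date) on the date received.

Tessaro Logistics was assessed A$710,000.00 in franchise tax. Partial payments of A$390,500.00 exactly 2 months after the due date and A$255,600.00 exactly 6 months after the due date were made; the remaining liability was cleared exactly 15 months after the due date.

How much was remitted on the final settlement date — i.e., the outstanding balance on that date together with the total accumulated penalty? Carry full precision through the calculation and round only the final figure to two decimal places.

A$157,437.95

Balance at month 2: A$710,000.0000 × (1 + 0.004)^2 = A$715,691.3600
After A$390,500.00 payment: A$715,691.3600 − A$390,500.00 = A$325,191.3600
Balance at month 6: A$325,191.3600 × (1 + 0.004)^4 = A$330,425.7235…
After A$255,600.00 payment: A$330,425.7235… − A$255,600.00 = A$74,825.7235…
Balance at month 15: A$74,825.7235… × (1 + 0.004)^9 = A$77,562.9538…
Penalty: 15 × 0.75% × A$710,000.00 = A$79,875.00
Final settlement = outstanding balance + penalty = A$77,562.9538… + A$79,875.00 = A$157,437.95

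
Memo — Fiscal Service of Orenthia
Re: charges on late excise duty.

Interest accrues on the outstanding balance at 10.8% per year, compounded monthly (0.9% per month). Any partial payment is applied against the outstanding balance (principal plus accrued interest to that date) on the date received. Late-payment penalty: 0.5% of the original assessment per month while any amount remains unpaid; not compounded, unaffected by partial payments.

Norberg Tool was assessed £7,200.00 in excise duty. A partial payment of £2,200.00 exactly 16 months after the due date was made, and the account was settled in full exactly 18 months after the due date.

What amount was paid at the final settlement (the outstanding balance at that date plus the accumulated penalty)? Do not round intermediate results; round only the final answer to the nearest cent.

Balance at month 16: £7,200.0000 × (1 + 0.009)^16 = £8,309.8112…
After £2,200.00 payment: £8,309.8112… − £2,200.00 = £6,109.8112…
Balance at month 18: £6,109.8112… × (1 + 0.009)^2 = £6,220.2827…
Penalty: 18 × 0.5% × £7,200.00 = £648.00
Final settlement = outstanding balance + penalty = £6,220.2827… + £648.00 = £6,868.28

£6,868.28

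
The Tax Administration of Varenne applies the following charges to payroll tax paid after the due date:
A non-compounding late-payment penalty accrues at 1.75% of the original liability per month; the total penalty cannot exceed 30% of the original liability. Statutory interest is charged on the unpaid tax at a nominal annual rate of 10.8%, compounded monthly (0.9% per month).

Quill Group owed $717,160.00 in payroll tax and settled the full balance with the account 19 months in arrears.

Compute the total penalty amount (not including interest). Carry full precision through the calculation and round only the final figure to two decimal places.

Penalty (uncapped): 19 × 1.75% × $717,160.00 = $238,455.70; cap = 30% × $717,160.00 = $215,148.00 → penalty = $215,148.00

$215,148.00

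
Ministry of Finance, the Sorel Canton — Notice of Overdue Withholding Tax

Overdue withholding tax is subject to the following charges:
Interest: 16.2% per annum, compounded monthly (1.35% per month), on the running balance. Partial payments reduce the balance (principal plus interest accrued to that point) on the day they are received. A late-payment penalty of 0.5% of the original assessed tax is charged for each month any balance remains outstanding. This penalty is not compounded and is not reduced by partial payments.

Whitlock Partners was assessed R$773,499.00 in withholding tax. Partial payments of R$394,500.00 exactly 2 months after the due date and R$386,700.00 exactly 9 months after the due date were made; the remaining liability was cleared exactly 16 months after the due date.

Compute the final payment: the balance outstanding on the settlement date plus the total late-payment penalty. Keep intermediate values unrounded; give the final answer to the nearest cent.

R$119,758.31

Balance at month 2: R$773,499.0000 × (1 + 0.0135)^2 = R$794,524.4432…
After R$394,500.00 payment: R$794,524.4432… − R$394,500.00 = R$400,024.4432…
Balance at month 9: R$400,024.4432… × (1 + 0.0135)^7 = R$439,392.6628…
After R$386,700.00 payment: R$439,392.6628… − R$386,700.00 = R$52,692.6628…
Balance at month 16: R$52,692.6628… × (1 + 0.0135)^7 = R$57,878.3867…
Penalty: 16 × 0.5% × R$773,499.00 = R$61,879.92
Final settlement = outstanding balance + penalty = R$57,878.3867… + R$61,879.92 = R$119,758.31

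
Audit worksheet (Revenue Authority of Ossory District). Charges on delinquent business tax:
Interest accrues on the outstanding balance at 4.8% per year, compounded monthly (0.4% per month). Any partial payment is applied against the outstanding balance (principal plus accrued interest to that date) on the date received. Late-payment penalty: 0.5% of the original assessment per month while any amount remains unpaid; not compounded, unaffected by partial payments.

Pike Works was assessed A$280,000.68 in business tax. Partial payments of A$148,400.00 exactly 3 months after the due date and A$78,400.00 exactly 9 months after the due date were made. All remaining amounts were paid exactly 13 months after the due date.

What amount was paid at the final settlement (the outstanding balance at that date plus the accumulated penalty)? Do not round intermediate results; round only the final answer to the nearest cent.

Balance at month 3: A$280,000.6800 × (1 + 0.004)^3 = A$283,374.1461…
After A$148,400.00 payment: A$283,374.1461… − A$148,400.00 = A$134,974.1461…
Balance at month 9: A$134,974.1461… × (1 + 0.004)^6 = A$138,246.0927…
After A$78,400.00 payment: A$138,246.0927… − A$78,400.00 = A$59,846.0927…
Balance at month 13: A$59,846.0927… × (1 + 0.004)^4 = A$60,809.3907…
Penalty: 13 × 0.5% × A$280,000.68 = A$18,200.04…
Final settlement = outstanding balance + penalty = A$60,809.3907… + A$18,200.04… = A$79,009.43

A$79,009.43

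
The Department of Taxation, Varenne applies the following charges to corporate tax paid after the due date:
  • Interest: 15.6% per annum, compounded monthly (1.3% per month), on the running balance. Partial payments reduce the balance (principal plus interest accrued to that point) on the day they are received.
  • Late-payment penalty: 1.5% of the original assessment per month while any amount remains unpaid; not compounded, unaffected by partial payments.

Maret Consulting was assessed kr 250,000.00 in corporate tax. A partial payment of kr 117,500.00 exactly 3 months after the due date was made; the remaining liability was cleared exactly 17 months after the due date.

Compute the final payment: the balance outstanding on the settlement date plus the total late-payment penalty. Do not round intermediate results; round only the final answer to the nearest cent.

Balance at month 3: kr 250,000.0000 × (1 + 0.013)^3 = kr 259,877.2993…
After kr 117,500.00 payment: kr 259,877.2993… − kr 117,500.00 = kr 142,377.2993…
Balance at month 17: kr 142,377.2993… × (1 + 0.013)^14 = kr 170,597.6269…
Penalty: 17 × 1.5% × kr 250,000.00 = kr 63,750.00
Final settlement = outstanding balance + penalty = kr 170,597.6269… + kr 63,750.00 = kr 234,347.63

kr 234,347.63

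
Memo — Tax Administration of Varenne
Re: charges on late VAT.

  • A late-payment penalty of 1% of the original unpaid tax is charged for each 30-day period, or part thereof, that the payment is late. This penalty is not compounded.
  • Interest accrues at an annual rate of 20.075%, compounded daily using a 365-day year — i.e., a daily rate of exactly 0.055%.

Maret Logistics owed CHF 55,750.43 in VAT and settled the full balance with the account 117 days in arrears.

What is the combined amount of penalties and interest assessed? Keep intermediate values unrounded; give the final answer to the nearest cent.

Penalty periods: ⌈117/30⌉ = 4; penalty = 4 × 1% × CHF 55,750.43 = CHF 2,230.02…
Interest: CHF 55,750.43 × ((1 + 0.00055)^117 − 1) = CHF 55,750.43 × 0.06644673… = CHF 3,704.4338…
Penalties + interest = CHF 2,230.0172 + CHF 3,704.4338… = CHF 5,934.45

CHF 5,934.45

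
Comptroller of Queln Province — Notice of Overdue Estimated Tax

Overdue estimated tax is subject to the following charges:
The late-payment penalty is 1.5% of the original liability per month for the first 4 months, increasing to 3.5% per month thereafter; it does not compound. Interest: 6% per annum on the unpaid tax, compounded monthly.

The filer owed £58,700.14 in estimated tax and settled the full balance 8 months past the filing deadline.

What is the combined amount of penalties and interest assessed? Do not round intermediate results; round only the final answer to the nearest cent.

£14,129.54

Penalty, months 1–4: 4 × 1.5% × £58,700.14 = £3,522.01…
Penalty, months 5–8: 4 × 3.5% × £58,700.14 = £8,218.02…
Interest (6%/yr ÷ 12 = 0.5%/month): £58,700.14 × ((1 + 0.005)^8 − 1) = £2,389.5092…
Penalties + interest = £11,740.0280 + £2,389.5092… = £14,129.54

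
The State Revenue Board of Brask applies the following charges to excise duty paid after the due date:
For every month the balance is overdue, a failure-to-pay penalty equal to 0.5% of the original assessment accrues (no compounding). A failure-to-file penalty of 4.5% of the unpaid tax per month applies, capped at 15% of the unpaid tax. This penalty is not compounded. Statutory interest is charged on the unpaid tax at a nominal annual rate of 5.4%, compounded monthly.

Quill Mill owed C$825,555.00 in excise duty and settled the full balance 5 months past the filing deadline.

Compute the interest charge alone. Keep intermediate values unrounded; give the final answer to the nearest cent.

C$18,742.92

Interest (5.4%/yr ÷ 12 = 0.45%/month): C$825,555.00 × ((1 + 0.0045)^5 − 1) = C$18,742.9164…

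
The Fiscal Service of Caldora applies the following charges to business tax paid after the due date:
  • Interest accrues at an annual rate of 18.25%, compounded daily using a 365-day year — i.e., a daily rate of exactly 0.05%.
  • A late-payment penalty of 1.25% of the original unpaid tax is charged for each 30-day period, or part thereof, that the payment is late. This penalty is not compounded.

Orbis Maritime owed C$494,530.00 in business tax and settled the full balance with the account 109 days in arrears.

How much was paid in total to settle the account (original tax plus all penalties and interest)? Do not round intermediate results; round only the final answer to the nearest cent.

Penalty periods: ⌈109/30⌉ = 4; penalty = 4 × 1.25% × C$494,530.00 = C$24,726.50
Interest: C$494,530.00 × ((1 + 0.0005)^109 − 1) = C$494,530.00 × 0.05599809… = C$27,692.7370…
Total = C$494,530.00 + C$24,726.5000 + C$27,692.7370… = C$546,949.24

C$546,949.24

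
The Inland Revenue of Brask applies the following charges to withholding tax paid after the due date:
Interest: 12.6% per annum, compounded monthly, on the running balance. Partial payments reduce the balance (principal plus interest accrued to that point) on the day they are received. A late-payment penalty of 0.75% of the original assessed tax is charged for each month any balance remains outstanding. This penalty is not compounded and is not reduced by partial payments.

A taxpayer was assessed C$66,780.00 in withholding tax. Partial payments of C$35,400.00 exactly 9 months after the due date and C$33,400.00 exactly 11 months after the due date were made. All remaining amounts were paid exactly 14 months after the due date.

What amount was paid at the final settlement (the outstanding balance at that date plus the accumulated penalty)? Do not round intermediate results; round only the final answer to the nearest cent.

C$12,546.39

Monthly rate = 12.6% ÷ 12 = 1.05%
Balance at month 9: C$66,780.0000 × (1 + 0.0105)^9 = C$73,362.3569…
After C$35,400.00 payment: C$73,362.3569… − C$35,400.00 = C$37,962.3569…
Balance at month 11: C$37,962.3569… × (1 + 0.0105)^2 = C$38,763.7517…
After C$33,400.00 payment: C$38,763.7517… − C$33,400.00 = C$5,363.7517…
Balance at month 14: C$5,363.7517… × (1 + 0.0105)^3 = C$5,534.4902…
Penalty: 14 × 0.75% × C$66,780.00 = C$7,011.90
Final settlement = outstanding balance + penalty = C$5,534.4902… + C$7,011.90 = C$12,546.39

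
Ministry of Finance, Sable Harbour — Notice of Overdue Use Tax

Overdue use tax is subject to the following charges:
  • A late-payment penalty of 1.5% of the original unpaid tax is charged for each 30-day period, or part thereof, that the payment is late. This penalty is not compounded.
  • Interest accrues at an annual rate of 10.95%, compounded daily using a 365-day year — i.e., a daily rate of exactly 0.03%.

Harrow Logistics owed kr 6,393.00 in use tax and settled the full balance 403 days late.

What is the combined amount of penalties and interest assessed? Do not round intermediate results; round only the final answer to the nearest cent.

kr 2,163.98

Penalty periods: ⌈403/30⌉ = 14; penalty = 14 × 1.5% × kr 6,393.00 = kr 1,342.53
Interest: kr 6,393.00 × ((1 + 0.0003)^403 − 1) = kr 6,393.00 × 0.12849159… = kr 821.4468…
Penalties + interest = kr 1,342.5300 + kr 821.4468… = kr 2,163.98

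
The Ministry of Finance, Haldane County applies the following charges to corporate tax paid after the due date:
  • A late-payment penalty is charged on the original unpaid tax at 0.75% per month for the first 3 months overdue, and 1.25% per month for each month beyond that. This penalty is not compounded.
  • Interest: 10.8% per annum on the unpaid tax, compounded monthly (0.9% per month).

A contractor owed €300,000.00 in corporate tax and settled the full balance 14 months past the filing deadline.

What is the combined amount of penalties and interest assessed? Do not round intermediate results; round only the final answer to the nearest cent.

€88,092.91

Penalty, months 1–3: 3 × 0.75% × €300,000.00 = €6,750.00
Penalty, months 4–14: 11 × 1.25% × €300,000.00 = €41,250.00
Interest: €300,000.00 × ((1 + 0.009)^14 − 1) = €300,000.00 × 0.1336430… = €40,092.9130…
Penalties + interest = €48,000.0000 + €40,092.9130… = €88,092.91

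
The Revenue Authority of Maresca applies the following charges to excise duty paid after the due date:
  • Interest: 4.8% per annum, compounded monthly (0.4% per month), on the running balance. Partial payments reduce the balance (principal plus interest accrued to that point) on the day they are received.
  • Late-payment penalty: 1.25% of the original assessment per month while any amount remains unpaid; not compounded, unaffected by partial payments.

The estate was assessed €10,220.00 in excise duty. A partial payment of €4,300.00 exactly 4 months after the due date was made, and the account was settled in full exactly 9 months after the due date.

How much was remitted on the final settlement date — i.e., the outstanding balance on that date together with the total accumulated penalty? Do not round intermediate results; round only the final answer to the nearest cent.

Balance at month 4: €10,220.0000 × (1 + 0.004)^4 = €10,384.5037…
After €4,300.00 payment: €10,384.5037… − €4,300.00 = €6,084.5037…
Balance at month 9: €6,084.5037… × (1 + 0.004)^5 = €6,207.1712…
Penalty: 9 × 1.25% × €10,220.00 = €1,149.75
Final settlement = outstanding balance + penalty = €6,207.1712… + €1,149.75 = €7,356.92

€7,356.92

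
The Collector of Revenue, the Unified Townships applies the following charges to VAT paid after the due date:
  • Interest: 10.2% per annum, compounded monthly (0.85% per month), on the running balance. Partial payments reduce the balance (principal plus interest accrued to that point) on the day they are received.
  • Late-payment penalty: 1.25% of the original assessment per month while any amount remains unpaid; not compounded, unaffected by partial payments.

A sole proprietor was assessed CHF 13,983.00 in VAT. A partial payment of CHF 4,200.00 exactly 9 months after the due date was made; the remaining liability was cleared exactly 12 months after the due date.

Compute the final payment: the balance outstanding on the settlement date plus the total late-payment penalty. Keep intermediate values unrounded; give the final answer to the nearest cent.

Balance at month 9: CHF 13,983.0000 × (1 + 0.0085)^9 = CHF 15,089.7999…
After CHF 4,200.00 payment: CHF 15,089.7999… − CHF 4,200.00 = CHF 10,889.7999…
Balance at month 12: CHF 10,889.7999… × (1 + 0.0085)^3 = CHF 11,169.8568…
Penalty: 12 × 1.25% × CHF 13,983.00 = CHF 2,097.45
Final settlement = outstanding balance + penalty = CHF 11,169.8568… + CHF 2,097.45 = CHF 13,267.31

CHF 13,267.31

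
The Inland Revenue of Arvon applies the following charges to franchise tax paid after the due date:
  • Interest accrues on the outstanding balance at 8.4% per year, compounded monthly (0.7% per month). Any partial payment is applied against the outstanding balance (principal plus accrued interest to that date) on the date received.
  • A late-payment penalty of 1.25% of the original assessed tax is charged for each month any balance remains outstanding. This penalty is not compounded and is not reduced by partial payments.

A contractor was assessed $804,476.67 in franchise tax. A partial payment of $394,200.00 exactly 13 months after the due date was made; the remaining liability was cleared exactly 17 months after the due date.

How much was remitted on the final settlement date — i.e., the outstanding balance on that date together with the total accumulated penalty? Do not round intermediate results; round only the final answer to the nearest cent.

$671,360.00

Balance at month 13: $804,476.6700 × (1 + 0.007)^13 = $880,839.0730…
After $394,200.00 payment: $880,839.0730… − $394,200.00 = $486,639.0730…
Balance at month 17: $486,639.0730… × (1 + 0.007)^4 = $500,408.7077…
Penalty: 17 × 1.25% × $804,476.67 = $170,951.29…
Final settlement = outstanding balance + penalty = $500,408.7077… + $170,951.29… = $671,360.00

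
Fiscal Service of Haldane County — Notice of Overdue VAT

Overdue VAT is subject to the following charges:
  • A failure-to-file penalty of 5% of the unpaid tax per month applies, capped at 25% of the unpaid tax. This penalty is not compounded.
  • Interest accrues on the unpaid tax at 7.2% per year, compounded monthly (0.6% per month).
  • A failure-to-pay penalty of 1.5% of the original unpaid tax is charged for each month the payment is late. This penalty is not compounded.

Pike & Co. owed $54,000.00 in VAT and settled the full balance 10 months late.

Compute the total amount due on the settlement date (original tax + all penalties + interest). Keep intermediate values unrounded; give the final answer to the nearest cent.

$78,928.89

Failure-to-file: 10 × 5% × $54,000.00 = $27,000.00, capped at 25% × $54,000.00 = $13,500.00
Failure-to-pay penalty = 1.5% × $54,000.00 × 10 mo = $8,100.00
Interest: $54,000.00 × ((1 + 0.006)^10 − 1) = $54,000.00 × 0.0616462… = $3,328.8945…
Total = $54,000.00 + $21,600.0000 + $3,328.8945… = $78,928.89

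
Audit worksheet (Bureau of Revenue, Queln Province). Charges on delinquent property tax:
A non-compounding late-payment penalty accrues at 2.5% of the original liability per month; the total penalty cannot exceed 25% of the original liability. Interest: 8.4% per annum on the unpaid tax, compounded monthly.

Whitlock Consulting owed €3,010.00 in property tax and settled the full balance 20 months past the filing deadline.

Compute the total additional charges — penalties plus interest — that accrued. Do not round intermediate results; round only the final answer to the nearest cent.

€1,203.14

Penalty (uncapped): 20 × 2.5% × €3,010.00 = €1,505.00; cap = 25% × €3,010.00 = €752.50 → penalty = €752.50
Interest (8.4%/yr ÷ 12 = 0.7%/month): €3,010.00 × ((1 + 0.007)^20 − 1) = €450.6359…
Penalties + interest = €752.5000 + €450.6359… = €1,203.14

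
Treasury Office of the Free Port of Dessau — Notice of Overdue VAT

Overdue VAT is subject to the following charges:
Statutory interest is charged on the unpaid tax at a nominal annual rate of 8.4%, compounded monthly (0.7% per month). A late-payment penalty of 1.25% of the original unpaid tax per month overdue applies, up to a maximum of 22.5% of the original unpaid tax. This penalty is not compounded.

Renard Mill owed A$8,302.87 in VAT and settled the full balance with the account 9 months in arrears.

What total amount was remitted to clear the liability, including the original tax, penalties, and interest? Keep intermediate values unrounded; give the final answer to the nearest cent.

A$9,774.91

Penalty: 9 × 1.25% × A$8,302.87 = A$934.07… (below the 22.5% cap of A$1,868.15…)
Interest: A$8,302.87 × ((1 + 0.007)^9 − 1) = A$8,302.87 × 0.0647931… = A$537.9688…
Total = A$8,302.87 + A$934.0729… + A$537.9688… = A$9,774.91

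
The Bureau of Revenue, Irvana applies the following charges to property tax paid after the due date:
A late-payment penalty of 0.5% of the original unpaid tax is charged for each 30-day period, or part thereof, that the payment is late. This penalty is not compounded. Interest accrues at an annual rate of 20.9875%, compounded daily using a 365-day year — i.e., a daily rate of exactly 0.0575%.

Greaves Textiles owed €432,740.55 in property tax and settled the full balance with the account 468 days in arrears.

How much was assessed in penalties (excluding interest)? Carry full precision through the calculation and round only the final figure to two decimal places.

€34,619.24

Penalty periods: ⌈468/30⌉ = 16; penalty = 16 × 0.5% × €432,740.55 = €34,619.24…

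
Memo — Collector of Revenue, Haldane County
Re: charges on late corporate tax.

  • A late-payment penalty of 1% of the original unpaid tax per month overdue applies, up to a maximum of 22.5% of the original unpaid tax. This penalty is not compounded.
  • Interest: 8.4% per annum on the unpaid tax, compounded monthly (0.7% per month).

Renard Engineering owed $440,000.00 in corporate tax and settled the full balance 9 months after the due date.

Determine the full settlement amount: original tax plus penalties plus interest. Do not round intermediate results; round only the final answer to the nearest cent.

$508,108.97

Penalty: 9 × 1% × $440,000.00 = $39,600.00 (below the 22.5% cap of $99,000.00)
Interest: $440,000.00 × ((1 + 0.007)^9 − 1) = $440,000.00 × 0.0647931… = $28,508.9713…
Total = $440,000.00 + $39,600.0000 + $28,508.9713… = $508,108.97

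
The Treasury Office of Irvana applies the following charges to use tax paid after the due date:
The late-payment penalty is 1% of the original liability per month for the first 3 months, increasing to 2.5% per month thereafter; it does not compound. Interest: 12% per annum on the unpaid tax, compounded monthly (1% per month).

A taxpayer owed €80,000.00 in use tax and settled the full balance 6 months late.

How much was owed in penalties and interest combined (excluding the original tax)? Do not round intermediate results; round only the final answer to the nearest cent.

Penalty, months 1–3: 3 × 1% × €80,000.00 = €2,400.00
Penalty, months 4–6: 3 × 2.5% × €80,000.00 = €6,000.00
Interest: €80,000.00 × ((1 + 0.01)^6 − 1) = €80,000.00 × 0.0615202… = €4,921.6120…
Penalties + interest = €8,400.0000 + €4,921.6120… = €13,321.61

€13,321.61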